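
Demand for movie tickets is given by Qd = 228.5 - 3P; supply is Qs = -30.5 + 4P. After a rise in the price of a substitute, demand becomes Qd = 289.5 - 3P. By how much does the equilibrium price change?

ΔP = 61/7

Original equilibrium: P* = 37, Q* = 117.5.
New equilibrium: 289.5 - 3P = -30.5 + 4P, so 320 = 7P and P' = 320/7; Q' = 289.5 − 3(320/7) = 2133/14.
Change in price: 320/7 − 37 = 61/7.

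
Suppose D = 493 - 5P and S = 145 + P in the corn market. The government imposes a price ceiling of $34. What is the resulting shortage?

Equilibrium price would be P* = 58, so the ceiling at 34 binds.
At P = 34: D = 493 − 5(34) = 323, S = 145 + 1(34) = 179.
Shortage = 323 − 179 = 144.

Shortage = 144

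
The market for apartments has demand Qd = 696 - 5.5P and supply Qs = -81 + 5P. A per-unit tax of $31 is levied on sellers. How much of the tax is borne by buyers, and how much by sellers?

Pre-tax equilibrium: P* = 74, Q* = 289.
Tax on sellers shifts supply to Qs = -81 + 5(P − 31) = -236 + 5P.
696 - 5.5P = -236 + 5P gives buyer price Pb = 1864/21; sellers receive Ps = 1864/21 − 31 = 1213/21.
New quantity: Q = 696 − 5.5(1864/21) = 4364/21.
Buyer burden = 1864/21 − 74 = 310/21; seller burden = 74 − 1213/21 = 341/21.

Buyers bear 310/21, sellers bear 341/21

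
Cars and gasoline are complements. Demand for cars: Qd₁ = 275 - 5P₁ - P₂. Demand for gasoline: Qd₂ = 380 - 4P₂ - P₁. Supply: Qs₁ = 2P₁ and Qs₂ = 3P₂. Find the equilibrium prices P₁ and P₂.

P₁ = 32.1875, P₂ = 49.6875

Market 1: 275 - 5P₁ - P₂ = 2P₁ → 7P₁ + P₂ = 275.
Market 2: 7P₂ + P₁ = 380.
Eliminating P₂: 7×(1) − 1×(2) gives 48P₁ = 1545, so P₁ = 32.1875.
Back-substitute into (2): P₂ = (380 − 1×32.1875) / 7 = 49.6875.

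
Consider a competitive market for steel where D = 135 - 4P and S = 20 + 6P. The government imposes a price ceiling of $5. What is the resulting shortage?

Shortage = 65

Equilibrium price would be P* = 11.5, so the ceiling at 5 binds.
At P = 5: D = 135 − 4(5) = 115, S = 20 + 6(5) = 50.
Shortage = 115 − 50 = 65.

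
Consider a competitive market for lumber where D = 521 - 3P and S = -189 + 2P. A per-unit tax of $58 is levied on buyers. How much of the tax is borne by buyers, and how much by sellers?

Buyers bear $23.2, sellers bear $34.8

Pre-tax equilibrium: P* = 142, Q* = 95.
Tax on buyers shifts demand to D = 521 − 3(P + 58) = 347 - 3P.
347 - 3P = -189 + 2P gives seller price Ps = 107.2; buyers pay Pb = 107.2 + 58 = 165.2.
New quantity: Q = 521 − 3(165.2) = 25.4.
Buyer burden = 165.2 − 142 = 23.2; seller burden = 142 − 107.2 = 34.8.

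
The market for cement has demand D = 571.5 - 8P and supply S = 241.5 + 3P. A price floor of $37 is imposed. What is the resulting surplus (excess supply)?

Equilibrium price would be P* = 30, so the floor at 37 binds.
At P = 37: D = 275.5, S = 352.5.
Surplus = 352.5 − 275.5 = 77.

Surplus = 77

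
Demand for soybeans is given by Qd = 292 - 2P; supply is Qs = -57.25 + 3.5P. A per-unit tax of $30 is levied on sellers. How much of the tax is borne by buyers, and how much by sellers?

Pre-tax equilibrium: P* = 63.5, Q* = 165.
Tax on sellers shifts supply to Qs = -57.25 + 3.5(P − 30) = -162.25 + 3.5P.
292 - 2P = -162.25 + 3.5P gives buyer price Pb = 1817/22; sellers receive Ps = 1817/22 − 30 = 1157/22.
New quantity: Q = 292 − 2(1817/22) = 1395/11.
Buyer burden = 1817/22 − 63.5 = 210/11; seller burden = 63.5 − 1157/22 = 120/11.

Buyers bear 210/11, sellers bear 120/11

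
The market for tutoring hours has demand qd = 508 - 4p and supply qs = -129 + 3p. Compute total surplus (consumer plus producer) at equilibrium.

Equilibrium: 508 - 4p = -129 + 3p gives p* = 91, q* = 144.
Demand choke price: p = 127; supply starts at p = 43.
CS = ½(127 − 91)(144) = 2592; PS = ½(91 − 43)(144) = 3456.

Total surplus = 6048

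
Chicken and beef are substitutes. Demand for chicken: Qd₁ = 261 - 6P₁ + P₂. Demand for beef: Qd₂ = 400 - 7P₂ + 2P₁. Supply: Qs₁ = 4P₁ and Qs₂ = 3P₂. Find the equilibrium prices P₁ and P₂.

P₁ = 215/7, P₂ = 323/7

Market 1: 261 - 6P₁ + P₂ = 4P₁ → 10P₁ - P₂ = 261.
Market 2: 10P₂ - 2P₁ = 400.
Eliminating P₂: 10×(1) + 1×(2) gives 98P₁ = 3010, so P₁ = 215/7.
Back-substitute into (2): P₂ = (400 + 2×215/7) / 10 = 323/7.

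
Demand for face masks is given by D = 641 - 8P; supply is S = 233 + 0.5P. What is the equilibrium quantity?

Q* = 257

Set D = S: 641 - 8P = 233 + 0.5P.
408 = 8.5P, so P* = 48.
Q* = 641 − 8(48) = 257.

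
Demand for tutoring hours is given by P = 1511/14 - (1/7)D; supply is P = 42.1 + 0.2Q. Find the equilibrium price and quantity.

P* = 80.5, Q* = 192

Set the two price expressions equal: 1511/14 - (1/7)Q = 42.1 + 0.2Q.
2304/35 = (12/35)Q, so Q* = 192.
P* = 1511/14 − (1/7)(192) = 80.5.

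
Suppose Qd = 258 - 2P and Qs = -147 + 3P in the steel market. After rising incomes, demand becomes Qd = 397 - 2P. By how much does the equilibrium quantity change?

Original equilibrium: P* = 81, Q* = 96.
New equilibrium: 397 - 2P = -147 + 3P, so 544 = 5P and P' = 108.8; Q' = 397 − 2(108.8) = 179.4.
Change in quantity: 179.4 − 96 = 83.4.

ΔQ = 83.4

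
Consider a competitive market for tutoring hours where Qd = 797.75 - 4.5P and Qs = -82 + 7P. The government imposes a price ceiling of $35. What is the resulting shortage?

Equilibrium price would be P* = 76.5, so the ceiling at 35 binds.
At P = 35: Qd = 797.75 − 4.5(35) = 640.25, Qs = -82 + 7(35) = 163.
Shortage = 640.25 − 163 = 477.25.

Shortage = 477.25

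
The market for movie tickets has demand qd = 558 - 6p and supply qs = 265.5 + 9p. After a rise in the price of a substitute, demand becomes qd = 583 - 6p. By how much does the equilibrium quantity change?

Δq = 15

Original equilibrium: p* = 19.5, q* = 441.
New equilibrium: 583 - 6p = 265.5 + 9p, so 317.5 = 15p and p' = 127/6; q' = 583 − 6(127/6) = 456.
Change in quantity: 456 − 441 = 15.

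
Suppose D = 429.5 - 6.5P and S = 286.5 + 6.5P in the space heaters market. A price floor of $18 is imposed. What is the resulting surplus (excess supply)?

Equilibrium price would be P* = 11, so the floor at 18 binds.
At P = 18: D = 312.5, S = 403.5.
Surplus = 403.5 − 312.5 = 91.

Surplus = 91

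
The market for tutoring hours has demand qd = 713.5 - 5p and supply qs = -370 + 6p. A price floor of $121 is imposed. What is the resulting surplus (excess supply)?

Equilibrium price would be p* = 98.5, so the floor at 121 binds.
At p = 121: qd = 108.5, qs = 356.
Surplus = 356 − 108.5 = 247.5.

Surplus = 247.5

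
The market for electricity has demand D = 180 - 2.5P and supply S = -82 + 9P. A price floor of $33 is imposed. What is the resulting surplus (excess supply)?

Equilibrium price would be P* = 524/23, so the floor at 33 binds.
At P = 33: D = 97.5, S = 215.
Surplus = 215 − 97.5 = 117.5.

Surplus = 117.5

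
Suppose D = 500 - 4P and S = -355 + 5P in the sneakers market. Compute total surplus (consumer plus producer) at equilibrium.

Total surplus = 3240

Equilibrium: 500 - 4P = -355 + 5P gives P* = 95, Q* = 120.
Demand choke price: P = 125; supply starts at P = 71.
CS = ½(125 − 95)(120) = 1800; PS = ½(95 − 71)(120) = 1440.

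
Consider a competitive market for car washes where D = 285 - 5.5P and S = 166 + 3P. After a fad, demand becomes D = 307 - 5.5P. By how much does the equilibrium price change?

ΔP = 44/17

Original equilibrium: P* = 14, Q* = 208.
New equilibrium: 307 - 5.5P = 166 + 3P, so 141 = 8.5P and P' = 282/17; Q' = 307 − 5.5(282/17) = 3668/17.
Change in price: 282/17 − 14 = 44/17.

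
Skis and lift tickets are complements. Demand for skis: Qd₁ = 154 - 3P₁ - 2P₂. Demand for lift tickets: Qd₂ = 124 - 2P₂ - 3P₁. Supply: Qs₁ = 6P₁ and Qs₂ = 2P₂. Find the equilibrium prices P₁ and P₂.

P₁ = 184/15, P₂ = 21.8

Market 1: 154 - 3P₁ - 2P₂ = 6P₁ → 9P₁ + 2P₂ = 154.
Market 2: 4P₂ + 3P₁ = 124.
Eliminating P₂: 4×(1) − 2×(2) gives 30P₁ = 368, so P₁ = 184/15.
Back-substitute into (2): P₂ = (124 − 3×184/15) / 4 = 21.8.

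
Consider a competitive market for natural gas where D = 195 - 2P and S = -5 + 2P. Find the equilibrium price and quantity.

P* = 50, Q* = 95

Set D = S: 195 - 2P = -5 + 2P.
200 = 4P, so P* = 50.
Q* = 195 − 2(50) = 95.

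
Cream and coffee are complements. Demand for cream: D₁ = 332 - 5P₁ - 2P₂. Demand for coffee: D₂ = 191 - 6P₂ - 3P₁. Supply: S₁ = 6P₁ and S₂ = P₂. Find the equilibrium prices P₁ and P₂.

Market 1: 332 - 5P₁ - 2P₂ = 6P₁ → 11P₁ + 2P₂ = 332.
Market 2: 7P₂ + 3P₁ = 191.
Eliminating P₂: 7×(1) − 2×(2) gives 71P₁ = 1942, so P₁ = 1942/71.
Back-substitute into (2): P₂ = (191 − 3×1942/71) / 7 = 1105/71.

P₁ = 1942/71, P₂ = 1105/71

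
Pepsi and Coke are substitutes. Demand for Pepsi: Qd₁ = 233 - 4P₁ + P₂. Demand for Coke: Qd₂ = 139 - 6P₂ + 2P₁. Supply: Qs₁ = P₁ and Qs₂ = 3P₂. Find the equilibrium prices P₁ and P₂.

Market 1: 233 - 4P₁ + P₂ = P₁ → 5P₁ - P₂ = 233.
Market 2: 9P₂ - 2P₁ = 139.
Eliminating P₂: 9×(1) + 1×(2) gives 43P₁ = 2236, so P₁ = 52.
Back-substitute into (2): P₂ = (139 + 2×52) / 9 = 27.

P₁ = 52, P₂ = 27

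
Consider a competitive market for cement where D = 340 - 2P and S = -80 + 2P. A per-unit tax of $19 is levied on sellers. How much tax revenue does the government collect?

Pre-tax equilibrium: P* = 105, Q* = 130.
Tax on sellers shifts supply to S = -80 + 2(P − 19) = -118 + 2P.
340 - 2P = -118 + 2P gives buyer price Pb = 114.5; sellers receive Ps = 114.5 − 19 = 95.5.
New quantity: Q = 340 − 2(114.5) = 111.
Revenue = 19 × 111 = 2109.

Tax revenue = 2109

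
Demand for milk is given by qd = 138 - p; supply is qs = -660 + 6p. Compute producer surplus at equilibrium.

Equilibrium: 138 - p = -660 + 6p gives p* = 114, q* = 24.
Supply starts at p = 110 (where qs = 0).
PS = ½(114 − 110)(24) = 48.

Producer surplus = 48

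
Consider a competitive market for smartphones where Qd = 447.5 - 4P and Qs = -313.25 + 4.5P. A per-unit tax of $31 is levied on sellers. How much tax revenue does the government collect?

Pre-tax equilibrium: P* = 89.5, Q* = 89.5.
Tax on sellers shifts supply to Qs = -313.25 + 4.5(P − 31) = -452.75 + 4.5P.
447.5 - 4P = -452.75 + 4.5P gives buyer price Pb = 3601/34; sellers receive Ps = 3601/34 − 31 = 2547/34.
New quantity: Q = 447.5 − 4(3601/34) = 811/34.
Revenue = 31 × 811/34 = 25141/34.

Tax revenue = 25141/34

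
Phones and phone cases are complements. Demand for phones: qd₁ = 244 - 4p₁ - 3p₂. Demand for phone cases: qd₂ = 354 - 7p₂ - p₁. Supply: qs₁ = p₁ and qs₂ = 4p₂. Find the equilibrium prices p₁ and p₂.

p₁ = 811/26, p₂ = 763/26

Market 1: 244 - 4p₁ - 3p₂ = p₁ → 5p₁ + 3p₂ = 244.
Market 2: 11p₂ + p₁ = 354.
Eliminating p₂: 11×(1) − 3×(2) gives 52p₁ = 1622, so p₁ = 811/26.
Back-substitute into (2): p₂ = (354 − 1×811/26) / 11 = 763/26.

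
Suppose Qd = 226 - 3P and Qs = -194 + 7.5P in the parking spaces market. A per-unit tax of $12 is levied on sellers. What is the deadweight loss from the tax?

Deadweight loss = 1080/7

Pre-tax equilibrium: P* = 40, Q* = 106.
Tax on sellers shifts supply to Qs = -194 + 7.5(P − 12) = -284 + 7.5P.
226 - 3P = -284 + 7.5P gives buyer price Pb = 340/7; sellers receive Ps = 340/7 − 12 = 256/7.
New quantity: Q = 226 − 3(340/7) = 562/7.
DWL = ½ × 12 × (106 − 562/7) = 1080/7.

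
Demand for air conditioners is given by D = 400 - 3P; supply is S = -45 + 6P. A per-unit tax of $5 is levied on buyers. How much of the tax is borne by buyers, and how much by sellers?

Buyers bear 10/3, sellers bear 5/3

Pre-tax equilibrium: P* = 445/9, Q* = 755/3.
Tax on buyers shifts demand to D = 400 − 3(P + 5) = 385 - 3P.
385 - 3P = -45 + 6P gives seller price Ps = 430/9; buyers pay Pb = 430/9 + 5 = 475/9.
New quantity: Q = 400 − 3(475/9) = 725/3.
Buyer burden = 475/9 − 445/9 = 10/3; seller burden = 445/9 − 430/9 = 5/3.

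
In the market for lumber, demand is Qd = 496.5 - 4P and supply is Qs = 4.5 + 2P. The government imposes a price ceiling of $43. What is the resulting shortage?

Shortage = 234

Equilibrium price would be P* = 82, so the ceiling at 43 binds.
At P = 43: Qd = 496.5 − 4(43) = 324.5, Qs = 4.5 + 2(43) = 90.5.
Shortage = 324.5 − 90.5 = 234.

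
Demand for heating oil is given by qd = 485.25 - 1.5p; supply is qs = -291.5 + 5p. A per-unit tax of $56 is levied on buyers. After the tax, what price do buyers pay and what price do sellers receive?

Pre-tax equilibrium: p* = 119.5, q* = 306.
Tax on buyers shifts demand to qd = 485.25 − 1.5(p + 56) = 401.25 - 1.5p.
401.25 - 1.5p = -291.5 + 5p gives seller price ps = 2771/26; buyers pay pb = 2771/26 + 56 = 4227/26.
New quantity: q = 485.25 − 1.5(4227/26) = 3138/13.

Buyers pay 4227/26, sellers receive 2771/26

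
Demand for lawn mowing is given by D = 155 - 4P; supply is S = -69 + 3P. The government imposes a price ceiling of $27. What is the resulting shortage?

Shortage = 35

Equilibrium price would be P* = 32, so the ceiling at 27 binds.
At P = 27: D = 155 − 4(27) = 47, S = -69 + 3(27) = 12.
Shortage = 47 − 12 = 35.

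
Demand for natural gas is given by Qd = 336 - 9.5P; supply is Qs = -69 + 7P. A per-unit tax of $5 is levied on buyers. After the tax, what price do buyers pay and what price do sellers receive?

Pre-tax equilibrium: P* = 270/11, Q* = 1131/11.
Tax on buyers shifts demand to Qd = 336 − 9.5(P + 5) = 288.5 - 9.5P.
288.5 - 9.5P = -69 + 7P gives seller price Ps = 65/3; buyers pay Pb = 65/3 + 5 = 80/3.
New quantity: Q = 336 − 9.5(80/3) = 248/3.

Buyers pay 80/3, sellers receive 65/3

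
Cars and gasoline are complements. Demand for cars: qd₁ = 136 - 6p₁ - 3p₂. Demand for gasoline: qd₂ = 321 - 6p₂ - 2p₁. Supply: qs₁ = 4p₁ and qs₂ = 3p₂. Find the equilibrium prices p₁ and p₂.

Market 1: 136 - 6p₁ - 3p₂ = 4p₁ → 10p₁ + 3p₂ = 136.
Market 2: 9p₂ + 2p₁ = 321.
Eliminating p₂: 9×(1) − 3×(2) gives 84p₁ = 261, so p₁ = 87/28.
Back-substitute into (2): p₂ = (321 − 2×87/28) / 9 = 1469/42.

p₁ = 87/28, p₂ = 1469/42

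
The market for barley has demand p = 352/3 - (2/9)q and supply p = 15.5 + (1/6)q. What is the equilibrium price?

p* = 414/7

Set the two price expressions equal: 352/3 - (2/9)q = 15.5 + (1/6)q.
611/6 = (7/18)q, so q* = 1833/7.
p* = 352/3 − (2/9)(1833/7) = 414/7.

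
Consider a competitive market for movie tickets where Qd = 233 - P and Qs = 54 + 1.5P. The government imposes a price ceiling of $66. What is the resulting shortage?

Shortage = 14

Equilibrium price would be P* = 71.6, so the ceiling at 66 binds.
At P = 66: Qd = 233 − 1(66) = 167, Qs = 54 + 1.5(66) = 153.
Shortage = 167 − 153 = 14.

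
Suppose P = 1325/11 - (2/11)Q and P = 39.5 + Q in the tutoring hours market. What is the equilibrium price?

P* = 108

Set the two price expressions equal: 1325/11 - (2/11)Q = 39.5 + Q.
1781/22 = (13/11)Q, so Q* = 68.5.
P* = 1325/11 − (2/11)(68.5) = 108.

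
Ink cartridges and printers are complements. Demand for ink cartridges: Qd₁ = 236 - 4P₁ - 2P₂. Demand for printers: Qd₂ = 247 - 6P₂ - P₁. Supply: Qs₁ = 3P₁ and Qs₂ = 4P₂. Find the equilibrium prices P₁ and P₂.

P₁ = 933/34, P₂ = 1493/68

Market 1: 236 - 4P₁ - 2P₂ = 3P₁ → 7P₁ + 2P₂ = 236.
Market 2: 10P₂ + P₁ = 247.
Eliminating P₂: 10×(1) − 2×(2) gives 68P₁ = 1866, so P₁ = 933/34.
Back-substitute into (2): P₂ = (247 − 1×933/34) / 10 = 1493/68.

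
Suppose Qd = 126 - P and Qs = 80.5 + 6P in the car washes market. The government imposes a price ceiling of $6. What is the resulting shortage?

Equilibrium price would be P* = 6.5, so the ceiling at 6 binds.
At P = 6: Qd = 126 − 1(6) = 120, Qs = 80.5 + 6(6) = 116.5.
Shortage = 120 − 116.5 = 3.5.

Shortage = 3.5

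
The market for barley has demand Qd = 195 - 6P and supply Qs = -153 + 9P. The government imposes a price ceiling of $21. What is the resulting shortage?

Equilibrium price would be P* = 23.2, so the ceiling at 21 binds.
At P = 21: Qd = 195 − 6(21) = 69, Qs = -153 + 9(21) = 36.
Shortage = 69 − 36 = 33.

Shortage = 33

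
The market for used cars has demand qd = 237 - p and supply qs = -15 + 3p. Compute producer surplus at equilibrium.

Equilibrium: 237 - p = -15 + 3p gives p* = 63, q* = 174.
Supply starts at p = 5 (where qs = 0).
PS = ½(63 − 5)(174) = 5046.

Producer surplus = 5046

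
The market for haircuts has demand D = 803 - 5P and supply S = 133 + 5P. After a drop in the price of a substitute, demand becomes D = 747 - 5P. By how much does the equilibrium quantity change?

ΔQ = -28

Original equilibrium: P* = 67, Q* = 468.
New equilibrium: 747 - 5P = 133 + 5P, so 614 = 10P and P' = 61.4; Q' = 747 − 5(61.4) = 440.
Change in quantity: 440 − 468 = -28.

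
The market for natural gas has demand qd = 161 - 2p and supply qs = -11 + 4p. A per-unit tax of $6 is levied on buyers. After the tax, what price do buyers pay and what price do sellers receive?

Pre-tax equilibrium: p* = 86/3, q* = 311/3.
Tax on buyers shifts demand to qd = 161 − 2(p + 6) = 149 - 2p.
149 - 2p = -11 + 4p gives seller price ps = 80/3; buyers pay pb = 80/3 + 6 = 98/3.
New quantity: q = 161 − 2(98/3) = 287/3.

Buyers pay 98/3, sellers receive 80/3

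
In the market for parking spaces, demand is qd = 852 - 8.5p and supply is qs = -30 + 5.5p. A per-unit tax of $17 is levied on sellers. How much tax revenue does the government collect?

Tax revenue = 247265/56

Pre-tax equilibrium: p* = 63, q* = 316.5.
Tax on sellers shifts supply to qs = -30 + 5.5(p − 17) = -123.5 + 5.5p.
852 - 8.5p = -123.5 + 5.5p gives buyer price pb = 1951/28; sellers receive ps = 1951/28 − 17 = 1475/28.
New quantity: q = 852 − 8.5(1951/28) = 14545/56.
Revenue = 17 × 14545/56 = 247265/56.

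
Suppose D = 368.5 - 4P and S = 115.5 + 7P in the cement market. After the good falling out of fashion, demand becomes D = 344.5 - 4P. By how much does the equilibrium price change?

Original equilibrium: P* = 23, Q* = 276.5.
New equilibrium: 344.5 - 4P = 115.5 + 7P, so 229 = 11P and P' = 229/11; Q' = 344.5 − 4(229/11) = 5747/22.
Change in price: 229/11 − 23 = -24/11.

ΔP = -24/11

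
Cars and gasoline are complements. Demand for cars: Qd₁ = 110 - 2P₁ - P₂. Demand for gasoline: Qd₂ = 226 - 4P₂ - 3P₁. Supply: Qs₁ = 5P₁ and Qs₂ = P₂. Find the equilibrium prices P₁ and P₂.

P₁ = 10.125, P₂ = 39.125

Market 1: 110 - 2P₁ - P₂ = 5P₁ → 7P₁ + P₂ = 110.
Market 2: 5P₂ + 3P₁ = 226.
Eliminating P₂: 5×(1) − 1×(2) gives 32P₁ = 324, so P₁ = 10.125.
Back-substitute into (2): P₂ = (226 − 3×10.125) / 5 = 39.125.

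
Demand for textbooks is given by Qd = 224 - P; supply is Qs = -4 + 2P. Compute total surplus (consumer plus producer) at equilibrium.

Equilibrium: 224 - P = -4 + 2P gives P* = 76, Q* = 148.
Demand choke price: P = 224; supply starts at P = 2.
CS = ½(224 − 76)(148) = 10952; PS = ½(76 − 2)(148) = 5476.

Total surplus = 16428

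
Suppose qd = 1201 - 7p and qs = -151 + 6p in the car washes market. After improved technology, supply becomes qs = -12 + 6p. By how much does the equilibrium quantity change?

Δq = 973/13

Original equilibrium: p* = 104, q* = 473.
New equilibrium: 1201 - 7p = -12 + 6p, so 1213 = 13p and p' = 1213/13; q' = 1201 − 7(1213/13) = 7122/13.
Change in quantity: 7122/13 − 473 = 973/13.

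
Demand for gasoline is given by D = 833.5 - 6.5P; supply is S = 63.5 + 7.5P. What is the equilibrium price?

P* = 55

Set D = S: 833.5 - 6.5P = 63.5 + 7.5P.
770 = 14P, so P* = 55.
Q* = 833.5 − 6.5(55) = 476.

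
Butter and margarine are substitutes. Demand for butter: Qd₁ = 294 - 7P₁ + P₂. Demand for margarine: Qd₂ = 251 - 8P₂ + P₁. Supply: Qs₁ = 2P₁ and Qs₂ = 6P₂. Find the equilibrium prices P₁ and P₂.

Market 1: 294 - 7P₁ + P₂ = 2P₁ → 9P₁ - P₂ = 294.
Market 2: 14P₂ - P₁ = 251.
Eliminating P₂: 14×(1) + 1×(2) gives 125P₁ = 4367, so P₁ = 34.936.
Back-substitute into (2): P₂ = (251 + 1×34.936) / 14 = 20.424.

P₁ = 34.936, P₂ = 20.424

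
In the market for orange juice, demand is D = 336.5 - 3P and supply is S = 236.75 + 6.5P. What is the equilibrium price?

P* = 10.5

Set D = S: 336.5 - 3P = 236.75 + 6.5P.
99.75 = 9.5P, so P* = 10.5.
Q* = 336.5 − 3(10.5) = 305.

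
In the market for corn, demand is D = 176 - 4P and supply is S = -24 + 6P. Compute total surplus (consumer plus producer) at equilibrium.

Total surplus = 1920

Equilibrium: 176 - 4P = -24 + 6P gives P* = 20, Q* = 96.
Demand choke price: P = 44; supply starts at P = 4.
CS = ½(44 − 20)(96) = 1152; PS = ½(20 − 4)(96) = 768.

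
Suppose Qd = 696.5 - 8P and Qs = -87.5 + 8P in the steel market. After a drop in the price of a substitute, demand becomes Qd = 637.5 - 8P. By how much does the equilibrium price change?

Original equilibrium: P* = 49, Q* = 304.5.
New equilibrium: 637.5 - 8P = -87.5 + 8P, so 725 = 16P and P' = 45.3125; Q' = 637.5 − 8(45.3125) = 275.
Change in price: 45.3125 − 49 = -3.6875.

ΔP = -3.6875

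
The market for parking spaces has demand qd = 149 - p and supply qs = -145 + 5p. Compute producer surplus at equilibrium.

Equilibrium: 149 - p = -145 + 5p gives p* = 49, q* = 100.
Supply starts at p = 29 (where qs = 0).
PS = ½(49 − 29)(100) = 1000.

Producer surplus = 1000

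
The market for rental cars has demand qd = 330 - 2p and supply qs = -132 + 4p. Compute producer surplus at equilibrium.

Producer surplus = 3872

Equilibrium: 330 - 2p = -132 + 4p gives p* = 77, q* = 176.
Supply starts at p = 33 (where qs = 0).
PS = ½(77 − 33)(176) = 3872.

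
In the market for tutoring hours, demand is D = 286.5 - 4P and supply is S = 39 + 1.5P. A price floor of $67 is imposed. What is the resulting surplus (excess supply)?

Surplus = 121

Equilibrium price would be P* = 45, so the floor at 67 binds.
At P = 67: D = 18.5, S = 139.5.
Surplus = 139.5 − 18.5 = 121.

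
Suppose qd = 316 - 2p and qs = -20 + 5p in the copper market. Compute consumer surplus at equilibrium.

Consumer surplus = 12100

Equilibrium: 316 - 2p = -20 + 5p gives p* = 48, q* = 220.
Demand choke price (qd = 0): p = 158.
CS = ½(158 − 48)(220) = 12100.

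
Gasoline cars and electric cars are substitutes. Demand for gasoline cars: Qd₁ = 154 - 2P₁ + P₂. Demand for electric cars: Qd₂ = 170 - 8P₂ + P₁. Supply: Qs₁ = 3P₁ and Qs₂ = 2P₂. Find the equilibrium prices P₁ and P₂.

P₁ = 1710/49, P₂ = 1004/49

Market 1: 154 - 2P₁ + P₂ = 3P₁ → 5P₁ - P₂ = 154.
Market 2: 10P₂ - P₁ = 170.
Eliminating P₂: 10×(1) + 1×(2) gives 49P₁ = 1710, so P₁ = 1710/49.
Back-substitute into (2): P₂ = (170 + 1×1710/49) / 10 = 1004/49.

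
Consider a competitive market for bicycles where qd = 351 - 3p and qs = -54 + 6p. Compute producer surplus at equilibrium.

Equilibrium: 351 - 3p = -54 + 6p gives p* = 45, q* = 216.
Supply starts at p = 9 (where qs = 0).
PS = ½(45 − 9)(216) = 3888.

Producer surplus = 3888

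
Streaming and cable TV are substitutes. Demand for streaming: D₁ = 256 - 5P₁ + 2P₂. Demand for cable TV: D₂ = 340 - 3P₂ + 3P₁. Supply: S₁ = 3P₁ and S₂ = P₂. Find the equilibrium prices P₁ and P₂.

Market 1: 256 - 5P₁ + 2P₂ = 3P₁ → 8P₁ - 2P₂ = 256.
Market 2: 4P₂ - 3P₁ = 340.
Eliminating P₂: 4×(1) + 2×(2) gives 26P₁ = 1704, so P₁ = 852/13.
Back-substitute into (2): P₂ = (340 + 3×852/13) / 4 = 1744/13.

P₁ = 852/13, P₂ = 1744/13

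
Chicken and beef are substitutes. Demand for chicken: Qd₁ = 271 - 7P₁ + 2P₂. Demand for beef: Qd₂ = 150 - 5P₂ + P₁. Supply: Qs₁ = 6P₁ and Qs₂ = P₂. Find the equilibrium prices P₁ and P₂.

Market 1: 271 - 7P₁ + 2P₂ = 6P₁ → 13P₁ - 2P₂ = 271.
Market 2: 6P₂ - P₁ = 150.
Eliminating P₂: 6×(1) + 2×(2) gives 76P₁ = 1926, so P₁ = 963/38.
Back-substitute into (2): P₂ = (150 + 1×963/38) / 6 = 2221/76.

P₁ = 963/38, P₂ = 2221/76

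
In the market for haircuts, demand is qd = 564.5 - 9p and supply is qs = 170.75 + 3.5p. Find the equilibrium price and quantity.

Set qd = qs: 564.5 - 9p = 170.75 + 3.5p.
393.75 = 12.5p, so p* = 31.5.
q* = 564.5 − 9(31.5) = 281.

p* = 31.5, q* = 281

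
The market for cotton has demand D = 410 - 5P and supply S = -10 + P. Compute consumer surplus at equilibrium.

Equilibrium: 410 - 5P = -10 + P gives P* = 70, Q* = 60.
Demand choke price (D = 0): P = 82.
CS = ½(82 − 70)(60) = 360.

Consumer surplus = 360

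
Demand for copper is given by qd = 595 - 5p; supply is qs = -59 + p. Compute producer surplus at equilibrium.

Producer surplus = 1250

Equilibrium: 595 - 5p = -59 + p gives p* = 109, q* = 50.
Supply starts at p = 59 (where qs = 0).
PS = ½(109 − 59)(50) = 1250.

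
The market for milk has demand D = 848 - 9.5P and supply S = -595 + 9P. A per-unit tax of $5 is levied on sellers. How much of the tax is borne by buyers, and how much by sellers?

Buyers bear 90/37, sellers bear 95/37

Pre-tax equilibrium: P* = 78, Q* = 107.
Tax on sellers shifts supply to S = -595 + 9(P − 5) = -640 + 9P.
848 - 9.5P = -640 + 9P gives buyer price Pb = 2976/37; sellers receive Ps = 2976/37 − 5 = 2791/37.
New quantity: Q = 848 − 9.5(2976/37) = 3104/37.
Buyer burden = 2976/37 − 78 = 90/37; seller burden = 78 − 2791/37 = 95/37.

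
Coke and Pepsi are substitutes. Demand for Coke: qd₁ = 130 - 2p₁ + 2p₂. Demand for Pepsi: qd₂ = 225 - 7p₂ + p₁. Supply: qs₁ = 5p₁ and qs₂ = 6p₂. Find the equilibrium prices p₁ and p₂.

p₁ = 2140/89, p₂ = 1705/89

Market 1: 130 - 2p₁ + 2p₂ = 5p₁ → 7p₁ - 2p₂ = 130.
Market 2: 13p₂ - p₁ = 225.
Eliminating p₂: 13×(1) + 2×(2) gives 89p₁ = 2140, so p₁ = 2140/89.
Back-substitute into (2): p₂ = (225 + 1×2140/89) / 13 = 1705/89.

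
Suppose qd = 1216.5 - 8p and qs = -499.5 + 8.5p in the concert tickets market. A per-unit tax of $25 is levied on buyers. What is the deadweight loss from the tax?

Pre-tax equilibrium: p* = 104, q* = 384.5.
Tax on buyers shifts demand to qd = 1216.5 − 8(p + 25) = 1016.5 - 8p.
1016.5 - 8p = -499.5 + 8.5p gives seller price ps = 3032/33; buyers pay pb = 3032/33 + 25 = 3857/33.
New quantity: q = 1216.5 − 8(3857/33) = 18577/66.
DWL = ½ × 25 × (384.5 − 18577/66) = 42500/33.

Deadweight loss = 42500/33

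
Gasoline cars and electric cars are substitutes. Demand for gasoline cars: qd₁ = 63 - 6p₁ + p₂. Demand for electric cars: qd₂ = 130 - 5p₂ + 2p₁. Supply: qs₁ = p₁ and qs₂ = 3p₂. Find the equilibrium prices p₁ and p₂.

p₁ = 317/27, p₂ = 518/27

Market 1: 63 - 6p₁ + p₂ = p₁ → 7p₁ - p₂ = 63.
Market 2: 8p₂ - 2p₁ = 130.
Eliminating p₂: 8×(1) + 1×(2) gives 54p₁ = 634, so p₁ = 317/27.
Back-substitute into (2): p₂ = (130 + 2×317/27) / 8 = 518/27.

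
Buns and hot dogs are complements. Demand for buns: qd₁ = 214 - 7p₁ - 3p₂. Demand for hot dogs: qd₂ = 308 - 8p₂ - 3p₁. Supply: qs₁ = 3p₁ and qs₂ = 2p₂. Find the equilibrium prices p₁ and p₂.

p₁ = 1216/91, p₂ = 2438/91

Market 1: 214 - 7p₁ - 3p₂ = 3p₁ → 10p₁ + 3p₂ = 214.
Market 2: 10p₂ + 3p₁ = 308.
Eliminating p₂: 10×(1) − 3×(2) gives 91p₁ = 1216, so p₁ = 1216/91.
Back-substitute into (2): p₂ = (308 − 3×1216/91) / 10 = 2438/91.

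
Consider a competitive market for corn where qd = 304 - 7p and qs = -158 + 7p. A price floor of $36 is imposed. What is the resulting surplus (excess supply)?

Equilibrium price would be p* = 33, so the floor at 36 binds.
At p = 36: qd = 52, qs = 94.
Surplus = 94 − 52 = 42.

Surplus = 42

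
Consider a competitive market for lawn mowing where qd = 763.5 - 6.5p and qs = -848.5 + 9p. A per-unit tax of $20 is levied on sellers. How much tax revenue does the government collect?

Tax revenue = 7450/31

Pre-tax equilibrium: p* = 104, q* = 87.5.
Tax on sellers shifts supply to qs = -848.5 + 9(p − 20) = -1028.5 + 9p.
763.5 - 6.5p = -1028.5 + 9p gives buyer price pb = 3584/31; sellers receive ps = 3584/31 − 20 = 2964/31.
New quantity: q = 763.5 − 6.5(3584/31) = 745/62.
Revenue = 20 × 745/62 = 7450/31.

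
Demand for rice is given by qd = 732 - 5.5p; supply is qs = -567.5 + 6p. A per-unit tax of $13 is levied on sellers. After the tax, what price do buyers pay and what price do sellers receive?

Pre-tax equilibrium: p* = 113, q* = 110.5.
Tax on sellers shifts supply to qs = -567.5 + 6(p − 13) = -645.5 + 6p.
732 - 5.5p = -645.5 + 6p gives buyer price pb = 2755/23; sellers receive ps = 2755/23 − 13 = 2456/23.
New quantity: q = 732 − 5.5(2755/23) = 3367/46.

Buyers pay 2755/23, sellers receive 2456/23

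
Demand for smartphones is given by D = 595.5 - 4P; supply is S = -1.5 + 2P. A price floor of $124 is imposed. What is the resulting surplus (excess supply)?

Equilibrium price would be P* = 99.5, so the floor at 124 binds.
At P = 124: D = 99.5, S = 246.5.
Surplus = 246.5 − 99.5 = 147.

Surplus = 147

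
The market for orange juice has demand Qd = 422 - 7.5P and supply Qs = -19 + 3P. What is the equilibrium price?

P* = 42

Set Qd = Qs: 422 - 7.5P = -19 + 3P.
441 = 10.5P, so P* = 42.
Q* = 422 − 7.5(42) = 107.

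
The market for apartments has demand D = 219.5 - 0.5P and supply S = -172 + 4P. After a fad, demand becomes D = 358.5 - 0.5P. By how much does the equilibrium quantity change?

ΔQ = 1112/9

Original equilibrium: P* = 87, Q* = 176.
New equilibrium: 358.5 - 0.5P = -172 + 4P, so 530.5 = 4.5P and P' = 1061/9; Q' = 358.5 − 0.5(1061/9) = 2696/9.
Change in quantity: 2696/9 − 176 = 1112/9.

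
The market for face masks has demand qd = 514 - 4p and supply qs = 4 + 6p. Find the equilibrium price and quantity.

p* = 51, q* = 310

Set qd = qs: 514 - 4p = 4 + 6p.
510 = 10p, so p* = 51.
q* = 514 − 4(51) = 310.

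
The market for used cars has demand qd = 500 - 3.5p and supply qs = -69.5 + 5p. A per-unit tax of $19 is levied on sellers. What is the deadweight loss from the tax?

Deadweight loss = 12635/34

Pre-tax equilibrium: p* = 67, q* = 265.5.
Tax on sellers shifts supply to qs = -69.5 + 5(p − 19) = -164.5 + 5p.
500 - 3.5p = -164.5 + 5p gives buyer price pb = 1329/17; sellers receive ps = 1329/17 − 19 = 1006/17.
New quantity: q = 500 − 3.5(1329/17) = 7697/34.
DWL = ½ × 19 × (265.5 − 7697/34) = 12635/34.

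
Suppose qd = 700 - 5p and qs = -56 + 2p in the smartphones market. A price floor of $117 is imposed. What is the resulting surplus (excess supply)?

Equilibrium price would be p* = 108, so the floor at 117 binds.
At p = 117: qd = 115, qs = 178.
Surplus = 178 − 115 = 63.

Surplus = 63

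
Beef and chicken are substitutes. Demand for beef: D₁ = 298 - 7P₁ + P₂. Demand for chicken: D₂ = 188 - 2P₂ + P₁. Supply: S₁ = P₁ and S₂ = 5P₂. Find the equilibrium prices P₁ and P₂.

P₁ = 2274/55, P₂ = 1802/55

Market 1: 298 - 7P₁ + P₂ = P₁ → 8P₁ - P₂ = 298.
Market 2: 7P₂ - P₁ = 188.
Eliminating P₂: 7×(1) + 1×(2) gives 55P₁ = 2274, so P₁ = 2274/55.
Back-substitute into (2): P₂ = (188 + 1×2274/55) / 7 = 1802/55.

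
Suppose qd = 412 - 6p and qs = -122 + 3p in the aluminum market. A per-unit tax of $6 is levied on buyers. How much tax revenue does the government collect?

Tax revenue = 264

Pre-tax equilibrium: p* = 178/3, q* = 56.
Tax on buyers shifts demand to qd = 412 − 6(p + 6) = 376 - 6p.
376 - 6p = -122 + 3p gives seller price ps = 166/3; buyers pay pb = 166/3 + 6 = 184/3.
New quantity: q = 412 − 6(184/3) = 44.
Revenue = 6 × 44 = 264.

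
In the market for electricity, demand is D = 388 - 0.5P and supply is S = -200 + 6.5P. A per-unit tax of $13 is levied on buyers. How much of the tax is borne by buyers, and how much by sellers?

Buyers bear 169/14, sellers bear 13/14

Pre-tax equilibrium: P* = 84, Q* = 346.
Tax on buyers shifts demand to D = 388 − 0.5(P + 13) = 381.5 - 0.5P.
381.5 - 0.5P = -200 + 6.5P gives seller price Ps = 1163/14; buyers pay Pb = 1163/14 + 13 = 1345/14.
New quantity: Q = 388 − 0.5(1345/14) = 9519/28.
Buyer burden = 1345/14 − 84 = 169/14; seller burden = 84 − 1163/14 = 13/14.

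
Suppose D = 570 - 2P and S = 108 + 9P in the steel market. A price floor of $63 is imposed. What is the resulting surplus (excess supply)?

Surplus = 231

Equilibrium price would be P* = 42, so the floor at 63 binds.
At P = 63: D = 444, S = 675.
Surplus = 675 − 444 = 231.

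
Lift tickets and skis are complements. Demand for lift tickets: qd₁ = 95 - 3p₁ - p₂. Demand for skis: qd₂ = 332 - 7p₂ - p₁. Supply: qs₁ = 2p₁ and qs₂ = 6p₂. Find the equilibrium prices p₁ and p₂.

p₁ = 14.109375, p₂ = 24.453125

Market 1: 95 - 3p₁ - p₂ = 2p₁ → 5p₁ + p₂ = 95.
Market 2: 13p₂ + p₁ = 332.
Eliminating p₂: 13×(1) − 1×(2) gives 64p₁ = 903, so p₁ = 14.109375.
Back-substitute into (2): p₂ = (332 − 1×14.109375) / 13 = 24.453125.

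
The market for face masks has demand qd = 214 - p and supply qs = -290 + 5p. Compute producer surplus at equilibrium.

Producer surplus = 1690

Equilibrium: 214 - p = -290 + 5p gives p* = 84, q* = 130.
Supply starts at p = 58 (where qs = 0).
PS = ½(84 − 58)(130) = 1690.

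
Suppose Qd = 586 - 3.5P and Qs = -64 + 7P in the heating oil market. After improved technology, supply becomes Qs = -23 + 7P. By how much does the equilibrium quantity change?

Original equilibrium: P* = 1300/21, Q* = 1108/3.
New equilibrium: 586 - 3.5P = -23 + 7P, so 609 = 10.5P and P' = 58; Q' = 586 − 3.5(58) = 383.
Change in quantity: 383 − 1108/3 = 41/3.

ΔQ = 41/3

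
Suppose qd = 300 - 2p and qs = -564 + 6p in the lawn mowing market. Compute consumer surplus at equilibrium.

Consumer surplus = 1764

Equilibrium: 300 - 2p = -564 + 6p gives p* = 108, q* = 84.
Demand choke price (qd = 0): p = 150.
CS = ½(150 − 108)(84) = 1764.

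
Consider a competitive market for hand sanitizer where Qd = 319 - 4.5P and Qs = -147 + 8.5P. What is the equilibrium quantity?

Set Qd = Qs: 319 - 4.5P = -147 + 8.5P.
466 = 13P, so P* = 466/13.
Q* = 319 − 4.5(466/13) = 2050/13.

Q* = 2050/13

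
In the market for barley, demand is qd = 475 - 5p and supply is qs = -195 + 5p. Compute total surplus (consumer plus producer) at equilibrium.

Equilibrium: 475 - 5p = -195 + 5p gives p* = 67, q* = 140.
Demand choke price: p = 95; supply starts at p = 39.
CS = ½(95 − 67)(140) = 1960; PS = ½(67 − 39)(140) = 1960.

Total surplus = 3920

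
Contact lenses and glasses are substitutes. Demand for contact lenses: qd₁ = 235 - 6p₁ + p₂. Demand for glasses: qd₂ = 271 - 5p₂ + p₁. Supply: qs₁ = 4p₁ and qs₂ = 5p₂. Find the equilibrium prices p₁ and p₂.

Market 1: 235 - 6p₁ + p₂ = 4p₁ → 10p₁ - p₂ = 235.
Market 2: 10p₂ - p₁ = 271.
Eliminating p₂: 10×(1) + 1×(2) gives 99p₁ = 2621, so p₁ = 2621/99.
Back-substitute into (2): p₂ = (271 + 1×2621/99) / 10 = 2945/99.

p₁ = 2621/99, p₂ = 2945/99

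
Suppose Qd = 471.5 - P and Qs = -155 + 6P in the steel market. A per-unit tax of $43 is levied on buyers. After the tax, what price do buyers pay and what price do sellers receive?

Pre-tax equilibrium: P* = 89.5, Q* = 382.
Tax on buyers shifts demand to Qd = 471.5 − 1(P + 43) = 428.5 - P.
428.5 - P = -155 + 6P gives seller price Ps = 1167/14; buyers pay Pb = 1167/14 + 43 = 1769/14.
New quantity: Q = 471.5 − 1(1769/14) = 2416/7.

Buyers pay 1769/14, sellers receive 1167/14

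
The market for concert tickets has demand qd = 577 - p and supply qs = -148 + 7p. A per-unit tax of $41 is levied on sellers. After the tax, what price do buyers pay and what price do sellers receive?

Pre-tax equilibrium: p* = 90.625, q* = 486.375.
Tax on sellers shifts supply to qs = -148 + 7(p − 41) = -435 + 7p.
577 - p = -435 + 7p gives buyer price pb = 126.5; sellers receive ps = 126.5 − 41 = 85.5.
New quantity: q = 577 − 1(126.5) = 450.5.

Buyers pay $126.5, sellers receive $85.5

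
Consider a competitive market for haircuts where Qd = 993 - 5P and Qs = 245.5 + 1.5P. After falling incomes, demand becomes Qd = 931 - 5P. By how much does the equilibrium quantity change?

Original equilibrium: P* = 115, Q* = 418.
New equilibrium: 931 - 5P = 245.5 + 1.5P, so 685.5 = 6.5P and P' = 1371/13; Q' = 931 − 5(1371/13) = 5248/13.
Change in quantity: 5248/13 − 418 = -186/13.

ΔQ = -186/13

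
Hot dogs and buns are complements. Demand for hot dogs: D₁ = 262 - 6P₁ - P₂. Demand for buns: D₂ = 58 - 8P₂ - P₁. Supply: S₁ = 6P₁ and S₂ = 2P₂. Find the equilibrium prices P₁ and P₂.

P₁ = 366/17, P₂ = 62/17

Market 1: 262 - 6P₁ - P₂ = 6P₁ → 12P₁ + P₂ = 262.
Market 2: 10P₂ + P₁ = 58.
Eliminating P₂: 10×(1) − 1×(2) gives 119P₁ = 2562, so P₁ = 366/17.
Back-substitute into (2): P₂ = (58 − 1×366/17) / 10 = 62/17.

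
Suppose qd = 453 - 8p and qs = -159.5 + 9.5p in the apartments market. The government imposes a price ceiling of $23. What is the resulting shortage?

Equilibrium price would be p* = 35, so the ceiling at 23 binds.
At p = 23: qd = 453 − 8(23) = 269, qs = -159.5 + 9.5(23) = 59.
Shortage = 269 − 59 = 210.

Shortage = 210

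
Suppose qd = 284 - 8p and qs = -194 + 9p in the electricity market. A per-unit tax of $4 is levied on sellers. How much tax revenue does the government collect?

Tax revenue = 2864/17

Pre-tax equilibrium: p* = 478/17, q* = 1004/17.
Tax on sellers shifts supply to qs = -194 + 9(p − 4) = -230 + 9p.
284 - 8p = -230 + 9p gives buyer price pb = 514/17; sellers receive ps = 514/17 − 4 = 446/17.
New quantity: q = 284 − 8(514/17) = 716/17.
Revenue = 4 × 716/17 = 2864/17.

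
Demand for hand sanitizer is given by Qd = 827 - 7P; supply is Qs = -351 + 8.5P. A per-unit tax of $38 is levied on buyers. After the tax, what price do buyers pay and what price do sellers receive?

Pre-tax equilibrium: P* = 76, Q* = 295.
Tax on buyers shifts demand to Qd = 827 − 7(P + 38) = 561 - 7P.
561 - 7P = -351 + 8.5P gives seller price Ps = 1824/31; buyers pay Pb = 1824/31 + 38 = 3002/31.
New quantity: Q = 827 − 7(3002/31) = 4623/31.

Buyers pay 3002/31, sellers receive 1824/31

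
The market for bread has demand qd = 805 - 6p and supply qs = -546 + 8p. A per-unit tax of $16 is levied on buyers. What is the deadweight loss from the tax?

Deadweight loss = 3072/7

Pre-tax equilibrium: p* = 96.5, q* = 226.
Tax on buyers shifts demand to qd = 805 − 6(p + 16) = 709 - 6p.
709 - 6p = -546 + 8p gives seller price ps = 1255/14; buyers pay pb = 1255/14 + 16 = 1479/14.
New quantity: q = 805 − 6(1479/14) = 1198/7.
DWL = ½ × 16 × (226 − 1198/7) = 3072/7.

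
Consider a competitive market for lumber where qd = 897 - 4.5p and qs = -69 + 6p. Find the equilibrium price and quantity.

Set qd = qs: 897 - 4.5p = -69 + 6p.
966 = 10.5p, so p* = 92.
q* = 897 − 4.5(92) = 483.

p* = 92, q* = 483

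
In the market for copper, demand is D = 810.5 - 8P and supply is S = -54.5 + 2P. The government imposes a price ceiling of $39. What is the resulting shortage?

Shortage = 475

Equilibrium price would be P* = 86.5, so the ceiling at 39 binds.
At P = 39: D = 810.5 − 8(39) = 498.5, S = -54.5 + 2(39) = 23.5.
Shortage = 498.5 − 23.5 = 475.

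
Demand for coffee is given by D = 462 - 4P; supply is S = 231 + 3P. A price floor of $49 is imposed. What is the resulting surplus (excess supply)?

Surplus = 112

Equilibrium price would be P* = 33, so the floor at 49 binds.
At P = 49: D = 266, S = 378.
Surplus = 378 − 266 = 112.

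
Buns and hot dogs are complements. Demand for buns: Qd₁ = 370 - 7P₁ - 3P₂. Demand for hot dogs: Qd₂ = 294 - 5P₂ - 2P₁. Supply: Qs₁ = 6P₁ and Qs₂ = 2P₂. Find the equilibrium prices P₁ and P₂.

P₁ = 1708/85, P₂ = 3082/85

Market 1: 370 - 7P₁ - 3P₂ = 6P₁ → 13P₁ + 3P₂ = 370.
Market 2: 7P₂ + 2P₁ = 294.
Eliminating P₂: 7×(1) − 3×(2) gives 85P₁ = 1708, so P₁ = 1708/85.
Back-substitute into (2): P₂ = (294 − 2×1708/85) / 7 = 3082/85.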